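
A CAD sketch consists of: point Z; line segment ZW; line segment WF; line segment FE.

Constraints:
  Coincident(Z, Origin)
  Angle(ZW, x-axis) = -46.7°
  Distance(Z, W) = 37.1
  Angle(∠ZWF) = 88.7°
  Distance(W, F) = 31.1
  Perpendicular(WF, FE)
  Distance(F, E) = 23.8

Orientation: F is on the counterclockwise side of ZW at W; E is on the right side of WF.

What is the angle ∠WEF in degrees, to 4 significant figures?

52.57°

Z is at the origin; ZW runs at -46.7° with length 37.1, so W = 37.1·(cos -46.7°, sin -46.7°) = (25.44, -27.00). ∠ZWF = 88.7°, so WF runs at -46.7° + (180° − 88.7°) = 44.60° from the x-axis; with |WF| = 31.1, F = W + 31.1·(cos 44.60°, sin 44.60°) = (47.59, -5.163). WF ⟂ FE; with |FE| = 23.8 on the right of WF, E = F + 23.8·(0.7022, -0.7120) = (64.30, -22.11). Then cos ∠WEF = EW·EF / (|EW||EF|), giving 52.57°.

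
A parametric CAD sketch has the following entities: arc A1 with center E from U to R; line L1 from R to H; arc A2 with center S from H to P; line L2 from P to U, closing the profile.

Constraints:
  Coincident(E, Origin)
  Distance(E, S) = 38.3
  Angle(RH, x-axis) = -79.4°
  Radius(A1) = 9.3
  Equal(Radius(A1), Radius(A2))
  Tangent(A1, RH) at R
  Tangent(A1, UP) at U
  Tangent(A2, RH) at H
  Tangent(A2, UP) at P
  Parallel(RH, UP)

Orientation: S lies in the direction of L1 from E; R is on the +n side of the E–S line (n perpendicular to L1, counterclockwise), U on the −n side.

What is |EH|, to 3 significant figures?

39.4

The slot axis is L1's direction at -79.4°, so u = (cos -79.4°, sin -79.4°) = (0.184, -0.983) and n = (−sin -79.4°, cos -79.4°) = (0.983, 0.184). E is at the origin and S lies 38.3 along u from E, so S = 38.3·u = (7.05, -37.6). Tangency of A1 to both parallel lines with radius 9.3 puts R and U at E ± 9.3·n: R = (9.14, 1.71), U = (-9.14, -1.71). Equal radii place H and P the same way about S: H = S + 9.3·n = (16.2, -35.9), P = S − 9.3·n = (-2.10, -39.4). Then |EH| = |H − E| = 39.4.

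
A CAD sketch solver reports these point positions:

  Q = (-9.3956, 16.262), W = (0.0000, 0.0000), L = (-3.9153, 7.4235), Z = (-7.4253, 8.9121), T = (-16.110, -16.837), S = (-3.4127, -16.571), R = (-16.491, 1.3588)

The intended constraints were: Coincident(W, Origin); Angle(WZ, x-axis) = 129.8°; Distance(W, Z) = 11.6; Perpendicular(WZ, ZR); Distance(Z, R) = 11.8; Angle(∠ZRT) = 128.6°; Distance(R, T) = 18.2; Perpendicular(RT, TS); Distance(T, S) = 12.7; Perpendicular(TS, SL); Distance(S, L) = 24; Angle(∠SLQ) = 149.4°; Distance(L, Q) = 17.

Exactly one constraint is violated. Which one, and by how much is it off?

Distance(L, Q) = 17 — off by 6.60.

W = (0.00, 0.00) ✓; WZ at 129.8° ✓; |WZ| = 11.60 ✓; ∠(WZ, ZR) = 90.00° ✓; |ZR| = 11.80 ✓; ∠ZRT = 128.6° ✓; |RT| = 18.20 ✓; ∠(RT, TS) = 90.00° ✓; |TS| = 12.70 ✓; ∠(TS, SL) = 90.00° ✓; |SL| = 24.00 ✓; ∠SLQ = 149.4° ✓; |LQ| = 10.40 ✗.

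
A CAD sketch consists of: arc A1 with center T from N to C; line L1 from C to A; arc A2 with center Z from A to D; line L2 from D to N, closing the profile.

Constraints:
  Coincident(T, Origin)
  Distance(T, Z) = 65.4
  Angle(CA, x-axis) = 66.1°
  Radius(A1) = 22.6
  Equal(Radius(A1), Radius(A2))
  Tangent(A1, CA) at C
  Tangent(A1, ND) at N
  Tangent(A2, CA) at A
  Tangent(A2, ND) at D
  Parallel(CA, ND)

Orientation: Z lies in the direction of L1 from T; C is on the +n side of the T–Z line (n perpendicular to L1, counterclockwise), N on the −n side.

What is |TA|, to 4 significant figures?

69.19

The slot axis is L1's direction at 66.1°, so u = (cos 66.1°, sin 66.1°) = (0.4051, 0.9143) and n = (−sin 66.1°, cos 66.1°) = (-0.9143, 0.4051). T is at the origin and Z lies 65.4 along u from T, so Z = 65.4·u = (26.50, 59.79). Tangency of A1 to both parallel lines with radius 22.6 puts C and N at T ± 22.6·n: C = (-20.66, 9.156), N = (20.66, -9.156). Equal radii place A and D the same way about Z: A = Z + 22.6·n = (5.834, 68.95), D = Z − 22.6·n = (47.16, 50.64). Then |TA| = |A − T| = 69.19.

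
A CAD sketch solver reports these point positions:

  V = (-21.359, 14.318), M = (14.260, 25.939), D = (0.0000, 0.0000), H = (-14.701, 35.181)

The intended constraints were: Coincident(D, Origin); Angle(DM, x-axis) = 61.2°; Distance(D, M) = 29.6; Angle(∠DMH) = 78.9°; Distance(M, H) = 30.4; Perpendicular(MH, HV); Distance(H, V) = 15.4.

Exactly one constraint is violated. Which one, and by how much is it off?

Distance(H, V) = 15.4 — off by 6.50.

D = (0.00, 0.00) ✓; DM at 61.20° ✓; |DM| = 29.60 ✓; ∠DMH = 78.90° ✓; |MH| = 30.40 ✓; ∠(MH, HV) = 90.00° ✓; |HV| = 21.90 ✗.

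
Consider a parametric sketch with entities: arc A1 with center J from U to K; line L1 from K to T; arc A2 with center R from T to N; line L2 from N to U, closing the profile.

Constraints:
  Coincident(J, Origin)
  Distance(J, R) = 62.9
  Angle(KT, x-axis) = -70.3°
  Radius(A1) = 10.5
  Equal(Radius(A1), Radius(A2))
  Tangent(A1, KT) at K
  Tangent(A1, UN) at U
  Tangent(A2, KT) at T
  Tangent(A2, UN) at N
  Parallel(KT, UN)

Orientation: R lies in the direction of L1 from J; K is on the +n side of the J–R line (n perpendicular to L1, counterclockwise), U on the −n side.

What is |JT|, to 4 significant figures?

63.77

The slot axis is L1's direction at -70.3°, so u = (cos -70.3°, sin -70.3°) = (0.3371, -0.9415) and n = (−sin -70.3°, cos -70.3°) = (0.9415, 0.3371). J is at the origin and R lies 62.9 along u from J, so R = 62.9·u = (21.20, -59.22). Tangency of A1 to both parallel lines with radius 10.5 puts K and U at J ± 10.5·n: K = (9.885, 3.540), U = (-9.885, -3.540). Equal radii place T and N the same way about R: T = R + 10.5·n = (31.09, -55.68), N = R − 10.5·n = (11.32, -62.76). Then |JT| = |T − J| = 63.77.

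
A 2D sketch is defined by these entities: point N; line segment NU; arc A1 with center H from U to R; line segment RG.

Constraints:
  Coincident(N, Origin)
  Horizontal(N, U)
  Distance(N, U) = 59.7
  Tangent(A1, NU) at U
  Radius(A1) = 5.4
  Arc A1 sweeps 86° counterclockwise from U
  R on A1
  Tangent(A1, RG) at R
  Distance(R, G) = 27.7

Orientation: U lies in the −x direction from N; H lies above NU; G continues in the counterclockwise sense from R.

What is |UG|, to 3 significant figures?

33.5

N is at the origin; NU is horizontal with |NU| = 59.7 and U on the −x side, so U = (-59.7, 0.00). A1 meets NU tangentially, so HU is at right angles to NU, so H = U + (0, 5.4) = (-59.7, 5.40). On A1, U sits at bearing -90° from H; an 86° counterclockwise sweep puts R at bearing -4°, so R = H + 5.4·(cos -4°, sin -4°) = (-54.3, 5.02). Tangency of A1 to RG means the radius HR is perpendicular to RG, so RG runs along (−sin -4°, cos -4°); with |RG| = 27.7, G = (-52.4, 32.7). Then |UG| = |G − U| = 33.5.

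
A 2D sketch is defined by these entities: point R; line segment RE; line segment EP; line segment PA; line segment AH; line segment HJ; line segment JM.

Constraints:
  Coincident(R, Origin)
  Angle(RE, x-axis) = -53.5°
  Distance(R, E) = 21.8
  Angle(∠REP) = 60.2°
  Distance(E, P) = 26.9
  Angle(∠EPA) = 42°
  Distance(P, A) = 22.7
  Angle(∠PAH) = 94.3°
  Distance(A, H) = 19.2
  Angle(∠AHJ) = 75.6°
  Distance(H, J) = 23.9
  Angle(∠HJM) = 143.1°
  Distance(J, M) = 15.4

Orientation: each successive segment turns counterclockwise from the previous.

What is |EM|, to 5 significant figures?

33.132

∠AHJ = 75.6° gives HJ at 34.400° from the x-axis; with |HJ| = 23.9, J = (29.378, -6.7735). ∠HJM = 143.1° gives JM at 71.300° from the x-axis; with |JM| = 15.4, M = (34.315, 7.8135). Then |EM| = |M − E| = 33.132.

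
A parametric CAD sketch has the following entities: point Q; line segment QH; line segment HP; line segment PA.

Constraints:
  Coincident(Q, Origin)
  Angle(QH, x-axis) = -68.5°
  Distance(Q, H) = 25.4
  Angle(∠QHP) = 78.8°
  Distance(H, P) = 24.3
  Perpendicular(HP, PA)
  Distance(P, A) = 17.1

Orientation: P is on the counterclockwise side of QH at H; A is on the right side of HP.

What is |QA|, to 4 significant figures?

46.26

∠QHP = 78.8°, so HP runs at -68.5° + (180° − 78.8°) = 32.70° from the x-axis; with |HP| = 24.3, P = H + 24.3·(cos 32.70°, sin 32.70°) = (29.76, -10.50). HP is perpendicular to PA; with |PA| = 17.1 on the right of HP, A = P + 17.1·(0.5402, -0.8415) = (39.00, -24.89). Then |QA| = |A − Q| = 46.26.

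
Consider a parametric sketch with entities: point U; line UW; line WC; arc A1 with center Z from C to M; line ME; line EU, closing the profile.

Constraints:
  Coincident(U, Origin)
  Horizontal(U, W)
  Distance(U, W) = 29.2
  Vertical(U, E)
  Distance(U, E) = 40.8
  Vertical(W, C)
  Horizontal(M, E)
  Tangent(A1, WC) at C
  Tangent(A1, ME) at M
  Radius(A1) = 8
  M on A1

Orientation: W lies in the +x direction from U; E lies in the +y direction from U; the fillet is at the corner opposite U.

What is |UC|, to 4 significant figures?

43.91

U is at the origin; UW is horizontal with |UW| = 29.2 and W on the +x side, so W = (29.20, 0.000). U and E share the same x with |UE| = 40.8 and E on the +y side, so E = (0.000, 40.80). The virtual corner opposite U is at (29.20, 40.80). The tangent condition forces ZC to be normal to WC and tangency of A1 to ME means the radius ZM is perpendicular to ME, with radius 8.0, so the center Z sits 8.0 in from both sides at Z = (21.20, 32.80). That places the tangent points at C = (29.20, 32.80) on WC and M = (21.20, 40.80) on ME. Then |UC| = |C − U| = 43.91.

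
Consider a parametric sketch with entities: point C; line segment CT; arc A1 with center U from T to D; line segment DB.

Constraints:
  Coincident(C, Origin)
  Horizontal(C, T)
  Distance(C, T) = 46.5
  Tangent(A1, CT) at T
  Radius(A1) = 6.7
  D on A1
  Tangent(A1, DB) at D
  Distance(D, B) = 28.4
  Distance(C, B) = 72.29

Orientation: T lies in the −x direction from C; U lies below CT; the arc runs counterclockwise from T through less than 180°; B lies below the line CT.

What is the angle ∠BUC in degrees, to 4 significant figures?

142.2°

Checks: |CT| = 46.50 ✓; |UD| = 6.700 ✓; ∠(UD, DB) = 90.00° ✓; |DB| = 28.40 ✓; |CB| = 72.29 ✓.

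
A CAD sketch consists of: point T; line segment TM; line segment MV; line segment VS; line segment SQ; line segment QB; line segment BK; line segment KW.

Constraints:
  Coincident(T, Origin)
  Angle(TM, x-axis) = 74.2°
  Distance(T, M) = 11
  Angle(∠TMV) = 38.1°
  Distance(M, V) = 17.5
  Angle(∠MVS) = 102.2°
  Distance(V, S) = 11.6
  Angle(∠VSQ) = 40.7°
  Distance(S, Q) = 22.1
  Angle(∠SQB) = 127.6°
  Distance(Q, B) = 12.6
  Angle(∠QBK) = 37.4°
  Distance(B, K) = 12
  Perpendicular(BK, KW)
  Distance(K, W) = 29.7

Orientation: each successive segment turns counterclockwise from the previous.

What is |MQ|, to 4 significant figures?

3.062

T is at the origin; TM runs at 74.2° with length 11.0, so M = (2.995, 10.58). ∠TMV = 38.1° gives MV at -143.9° from the x-axis; with |MV| = 17.5, V = (-11.14, 0.2735). ∠MVS = 102.2° gives VS at -66.10° from the x-axis; with |VS| = 11.6, S = (-6.445, -10.33). ∠VSQ = 40.7° gives SQ at 73.20° from the x-axis; with |SQ| = 22.1, Q = (-0.05750, 10.82). Then |MQ| = |Q − M| = 3.062.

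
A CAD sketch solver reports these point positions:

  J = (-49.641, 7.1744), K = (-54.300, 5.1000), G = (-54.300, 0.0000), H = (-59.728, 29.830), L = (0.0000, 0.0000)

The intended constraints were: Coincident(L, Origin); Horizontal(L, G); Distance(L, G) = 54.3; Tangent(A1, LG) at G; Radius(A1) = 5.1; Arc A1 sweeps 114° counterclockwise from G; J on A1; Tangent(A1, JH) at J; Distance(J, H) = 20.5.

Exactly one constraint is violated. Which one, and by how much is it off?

Distance(J, H) = 20.5 — off by 4.30.

L = (0.00, 0.00) ✓; L.y = 0.00, G.y = 0.00 ✓; |LG| = 54.30 ✓; ∠(KG, GL) = 90.00° ✓; |KG| = 5.100 ✓; bearing(K→J) − bearing(K→G) = 114.0° ✓; |KJ| = 5.100 ✓; ∠(KJ, JH) = 90.00° ✓; |JH| = 24.80 ✗.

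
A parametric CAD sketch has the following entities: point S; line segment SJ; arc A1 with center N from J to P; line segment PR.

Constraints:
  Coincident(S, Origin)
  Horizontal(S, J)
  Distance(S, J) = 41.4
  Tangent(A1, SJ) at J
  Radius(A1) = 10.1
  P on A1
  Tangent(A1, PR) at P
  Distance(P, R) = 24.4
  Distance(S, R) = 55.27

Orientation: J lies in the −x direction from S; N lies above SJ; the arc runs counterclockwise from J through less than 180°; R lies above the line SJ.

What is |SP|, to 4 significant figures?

35.00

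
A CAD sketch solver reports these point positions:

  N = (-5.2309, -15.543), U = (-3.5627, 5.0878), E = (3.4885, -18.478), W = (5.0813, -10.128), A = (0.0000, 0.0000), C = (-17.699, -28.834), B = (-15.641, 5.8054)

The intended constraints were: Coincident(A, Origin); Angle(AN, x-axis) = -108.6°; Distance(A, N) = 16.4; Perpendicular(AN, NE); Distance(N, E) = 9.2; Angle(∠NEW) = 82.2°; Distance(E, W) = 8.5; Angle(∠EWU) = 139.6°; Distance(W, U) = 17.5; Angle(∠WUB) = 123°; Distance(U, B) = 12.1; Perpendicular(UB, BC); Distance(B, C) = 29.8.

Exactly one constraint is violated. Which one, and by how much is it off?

Distance(B, C) = 29.8 — off by 4.90.

A = (0.00, 0.00) ✓; AN at -108.6° ✓; |AN| = 16.40 ✓; ∠(AN, NE) = 90.00° ✓; |NE| = 9.200 ✓; ∠NEW = 82.20° ✓; |EW| = 8.501 ✓; ∠EWU = 139.6° ✓; |WU| = 17.50 ✓; ∠WUB = 123.0° ✓; |UB| = 12.10 ✓; ∠(UB, BC) = 90.00° ✓; |BC| = 34.70 ✗.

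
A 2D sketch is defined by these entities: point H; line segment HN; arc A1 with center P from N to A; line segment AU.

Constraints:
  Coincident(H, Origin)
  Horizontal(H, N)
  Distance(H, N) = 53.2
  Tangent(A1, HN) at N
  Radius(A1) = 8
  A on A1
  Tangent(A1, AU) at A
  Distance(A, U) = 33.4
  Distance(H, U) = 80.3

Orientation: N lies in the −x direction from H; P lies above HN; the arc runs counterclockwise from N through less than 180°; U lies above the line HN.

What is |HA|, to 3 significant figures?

49.5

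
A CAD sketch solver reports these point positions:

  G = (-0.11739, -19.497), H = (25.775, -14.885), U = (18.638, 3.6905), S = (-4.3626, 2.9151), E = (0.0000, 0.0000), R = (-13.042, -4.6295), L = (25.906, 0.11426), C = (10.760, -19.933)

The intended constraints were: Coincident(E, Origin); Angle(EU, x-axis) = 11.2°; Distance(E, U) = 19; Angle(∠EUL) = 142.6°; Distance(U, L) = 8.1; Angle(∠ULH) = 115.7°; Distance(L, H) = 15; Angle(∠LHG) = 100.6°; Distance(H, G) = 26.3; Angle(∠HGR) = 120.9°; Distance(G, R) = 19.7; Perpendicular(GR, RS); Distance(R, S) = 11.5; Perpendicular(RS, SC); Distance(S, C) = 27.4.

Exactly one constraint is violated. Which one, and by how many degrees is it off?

Perpendicular(RS, SC) — off by 7.50°.

E = (0.00, 0.00) ✓; EU at 11.20° ✓; |EU| = 19.00 ✓; ∠EUL = 142.6° ✓; |UL| = 8.100 ✓; ∠ULH = 115.7° ✓; |LH| = 15.00 ✓; ∠LHG = 100.6° ✓; |HG| = 26.30 ✓; ∠HGR = 120.9° ✓; |GR| = 19.70 ✓; ∠(GR, RS) = 90.00° ✓; |RS| = 11.50 ✓; ∠(RS, SC) = 97.50° ✗; |SC| = 27.40 ✓.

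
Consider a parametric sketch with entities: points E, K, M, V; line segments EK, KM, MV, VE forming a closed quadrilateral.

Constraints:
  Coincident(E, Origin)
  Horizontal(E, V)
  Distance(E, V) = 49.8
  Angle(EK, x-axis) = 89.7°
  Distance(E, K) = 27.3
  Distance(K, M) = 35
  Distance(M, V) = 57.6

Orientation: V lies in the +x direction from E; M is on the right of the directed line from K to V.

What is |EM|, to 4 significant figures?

10.10

E is at the origin; EV is horizontal with |EV| = 49.8 and V in +x, so V = (49.8, 0). EK runs at 89.7° with |EK| = 27.3, so K = (0.1429, 27.30). M is determined by |KM| = 35.0 and |MV| = 57.6 together: it lies at the intersection of circle(K, 35.0) and circle(V, 57.6). With |KV| = 56.67, the foot of the radical line on KV is 9.868 from K and the perpendicular offset is √(35.0² − 9.868²) = 33.58. Taking the right-of-KV solution: M = (-7.388, -6.881).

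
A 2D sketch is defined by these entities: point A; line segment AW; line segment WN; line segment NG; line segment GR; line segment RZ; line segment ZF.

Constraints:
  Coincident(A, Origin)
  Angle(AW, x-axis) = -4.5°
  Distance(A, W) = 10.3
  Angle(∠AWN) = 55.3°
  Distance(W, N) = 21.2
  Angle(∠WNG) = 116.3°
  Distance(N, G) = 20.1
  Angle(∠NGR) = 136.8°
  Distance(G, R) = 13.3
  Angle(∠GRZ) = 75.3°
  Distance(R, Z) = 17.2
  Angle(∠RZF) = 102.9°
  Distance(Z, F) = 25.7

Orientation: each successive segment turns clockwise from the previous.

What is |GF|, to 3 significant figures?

23.0

A is at the origin; AW runs at -4.5° with length 10.3, so W = (10.3, -0.808). ∠AWN = 55.3° gives WN at -129° from the x-axis; with |WN| = 21.2, N = (-3.13, -17.2). ∠WNG = 116.3° gives NG at 167° from the x-axis; with |NG| = 20.1, G = (-22.7, -12.7). ∠NGR = 136.8° gives GR at 124° from the x-axis; with |GR| = 13.3, R = (-30.1, -1.71). ∠GRZ = 75.3° gives RZ at 19.2° from the x-axis; with |RZ| = 17.2, Z = (-13.9, 3.95). ∠RZF = 102.9° gives ZF at -57.9° from the x-axis; with |ZF| = 25.7, F = (-0.241, -17.8). Then |GF| = |F − G| = 23.0.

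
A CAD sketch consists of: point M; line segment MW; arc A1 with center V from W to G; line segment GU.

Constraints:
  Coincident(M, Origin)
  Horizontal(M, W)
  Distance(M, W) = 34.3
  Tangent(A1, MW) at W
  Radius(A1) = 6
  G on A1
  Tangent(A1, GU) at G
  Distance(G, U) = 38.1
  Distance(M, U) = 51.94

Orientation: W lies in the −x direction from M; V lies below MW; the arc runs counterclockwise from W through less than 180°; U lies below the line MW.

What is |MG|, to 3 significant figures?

40.8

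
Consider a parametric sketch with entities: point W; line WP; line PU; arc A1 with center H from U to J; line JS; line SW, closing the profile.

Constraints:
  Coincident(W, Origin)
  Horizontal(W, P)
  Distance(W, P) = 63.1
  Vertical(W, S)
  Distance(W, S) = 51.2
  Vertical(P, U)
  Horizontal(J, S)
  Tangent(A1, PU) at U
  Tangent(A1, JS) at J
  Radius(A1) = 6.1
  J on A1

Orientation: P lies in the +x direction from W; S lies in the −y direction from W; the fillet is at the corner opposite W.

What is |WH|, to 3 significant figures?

72.7

WS is vertical with |WS| = 51.2 and S on the −y side, so S = (0.00, -51.2). The virtual corner opposite W is at (63.1, -51.2). The tangent condition forces HU to be normal to PU and A1 meets JS tangentially, so HJ is at right angles to JS, with radius 6.1, so the center H sits 6.1 in from both sides at H = (57.0, -45.1). Then |WH| = |H − W| = 72.7.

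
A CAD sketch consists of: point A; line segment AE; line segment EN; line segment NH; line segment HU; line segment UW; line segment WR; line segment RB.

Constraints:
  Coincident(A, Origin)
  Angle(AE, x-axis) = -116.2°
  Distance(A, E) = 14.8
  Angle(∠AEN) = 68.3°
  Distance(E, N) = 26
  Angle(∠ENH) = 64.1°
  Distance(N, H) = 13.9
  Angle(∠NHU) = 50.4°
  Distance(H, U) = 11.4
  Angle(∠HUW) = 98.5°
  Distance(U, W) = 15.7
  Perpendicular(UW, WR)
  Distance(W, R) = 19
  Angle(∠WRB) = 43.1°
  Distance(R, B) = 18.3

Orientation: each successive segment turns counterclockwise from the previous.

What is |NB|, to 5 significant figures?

7.1886

A is at the origin; AE runs at -116.2° with length 14.8, so E = (-6.5343, -13.279). ∠AEN = 68.3° gives EN at -4.5000° from the x-axis; with |EN| = 26.0, N = (19.386, -15.319). ∠ENH = 64.1° gives NH at 111.40° from the x-axis; with |NH| = 13.9, H = (14.314, -2.3777). ∠NHU = 50.4° gives HU at -119.00° from the x-axis; with |HU| = 11.4, U = (8.7869, -12.348). ∠HUW = 98.5° gives UW at -37.500° from the x-axis; with |UW| = 15.7, W = (21.243, -21.906). UW ⟂ WR, so WR runs at 52.500°; with |WR| = 19.0, R = (32.809, -6.8322). ∠WRB = 43.1° gives RB at -170.60° from the x-axis; with |RB| = 18.3, B = (14.755, -9.8211). Then |NB| = |B − N| = 7.1886.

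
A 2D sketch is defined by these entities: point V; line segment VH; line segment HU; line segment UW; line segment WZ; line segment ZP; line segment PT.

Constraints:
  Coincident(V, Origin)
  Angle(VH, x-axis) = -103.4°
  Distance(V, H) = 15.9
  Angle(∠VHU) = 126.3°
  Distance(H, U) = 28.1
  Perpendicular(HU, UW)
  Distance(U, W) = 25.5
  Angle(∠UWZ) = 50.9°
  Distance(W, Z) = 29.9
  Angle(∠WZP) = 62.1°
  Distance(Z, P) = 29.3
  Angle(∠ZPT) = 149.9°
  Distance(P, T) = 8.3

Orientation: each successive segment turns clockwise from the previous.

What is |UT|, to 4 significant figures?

12.58

∠WZP = 62.1° gives ZP at -134.1° from the x-axis; with |ZP| = 29.3, P = (-31.17, -32.29). ∠ZPT = 149.9° gives PT at -164.2° from the x-axis; with |PT| = 8.3, T = (-39.16, -34.55). Then |UT| = |T − U| = 12.58.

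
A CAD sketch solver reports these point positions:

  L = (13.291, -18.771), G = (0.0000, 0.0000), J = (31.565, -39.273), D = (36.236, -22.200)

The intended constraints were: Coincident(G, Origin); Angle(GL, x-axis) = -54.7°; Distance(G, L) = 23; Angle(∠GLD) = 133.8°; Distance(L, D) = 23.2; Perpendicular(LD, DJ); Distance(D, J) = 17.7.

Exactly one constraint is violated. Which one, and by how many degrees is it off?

Perpendicular(LD, DJ) — off by 6.80°.

G = (0.00, 0.00) ✓; GL at -54.70° ✓; |GL| = 23.00 ✓; ∠GLD = 133.8° ✓; |LD| = 23.20 ✓; ∠(LD, DJ) = 96.80° ✗; |DJ| = 17.70 ✓.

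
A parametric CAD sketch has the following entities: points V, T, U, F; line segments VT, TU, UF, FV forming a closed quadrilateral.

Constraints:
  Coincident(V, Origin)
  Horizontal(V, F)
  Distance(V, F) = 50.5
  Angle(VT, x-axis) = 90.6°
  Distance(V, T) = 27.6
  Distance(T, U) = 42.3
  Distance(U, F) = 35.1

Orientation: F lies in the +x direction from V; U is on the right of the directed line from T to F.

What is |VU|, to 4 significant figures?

20.34

V is at the origin; VF is horizontal with |VF| = 50.5 and F in +x, so F = (50.5, 0). VT runs at 90.6° with |VT| = 27.6, so T = (-0.2890, 27.60). U is determined by |TU| = 42.3 and |UF| = 35.1 together: it lies at the intersection of circle(T, 42.3) and circle(F, 35.1). With |TF| = 57.80, the foot of the radical line on TF is 33.72 from T and the perpendicular offset is √(42.3² − 33.72²) = 25.54. Taking the right-of-TF solution: U = (17.15, -10.94).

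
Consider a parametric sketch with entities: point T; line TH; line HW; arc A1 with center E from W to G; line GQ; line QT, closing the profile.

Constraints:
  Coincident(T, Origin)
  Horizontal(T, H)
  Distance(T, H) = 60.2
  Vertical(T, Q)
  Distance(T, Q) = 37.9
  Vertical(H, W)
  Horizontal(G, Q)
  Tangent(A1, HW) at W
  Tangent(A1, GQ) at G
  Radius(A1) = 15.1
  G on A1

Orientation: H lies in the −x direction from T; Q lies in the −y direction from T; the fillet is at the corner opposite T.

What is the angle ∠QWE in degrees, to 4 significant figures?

14.08°

T is at the origin; T and H share the same y with |TH| = 60.2 and H on the −x side, so H = (-60.20, 0.000). TQ is vertical with |TQ| = 37.9 and Q on the −y side, so Q = (0.000, -37.90). The virtual corner opposite T is at (-60.20, -37.90). Since A1 is tangent to HW there, EW ⟂ HW and A1 meets GQ tangentially, so EG is at right angles to GQ, with radius 15.1, so the center E sits 15.1 in from both sides at E = (-45.10, -22.80). That places the tangent points at W = (-60.20, -22.80) on HW and G = (-45.10, -37.90) on GQ. Then cos ∠QWE = WQ·WE / (|WQ||WE|), giving 14.08°.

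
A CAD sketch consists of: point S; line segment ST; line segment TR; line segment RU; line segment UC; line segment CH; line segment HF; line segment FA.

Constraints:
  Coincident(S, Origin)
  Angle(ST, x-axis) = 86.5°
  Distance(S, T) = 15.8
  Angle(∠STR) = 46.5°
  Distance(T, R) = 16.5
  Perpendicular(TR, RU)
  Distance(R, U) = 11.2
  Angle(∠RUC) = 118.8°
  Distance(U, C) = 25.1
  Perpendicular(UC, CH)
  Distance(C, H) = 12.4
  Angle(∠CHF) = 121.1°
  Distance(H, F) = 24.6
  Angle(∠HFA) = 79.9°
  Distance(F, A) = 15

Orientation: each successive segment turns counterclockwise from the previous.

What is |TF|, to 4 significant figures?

8.899

UC is perpendicular to CH, so CH runs at 101.2°; with |CH| = 12.4, H = (17.74, 13.62). ∠CHF = 121.1° gives HF at 160.1° from the x-axis; with |HF| = 24.6, F = (-5.394, 22.00). Then |TF| = |F − T| = 8.899.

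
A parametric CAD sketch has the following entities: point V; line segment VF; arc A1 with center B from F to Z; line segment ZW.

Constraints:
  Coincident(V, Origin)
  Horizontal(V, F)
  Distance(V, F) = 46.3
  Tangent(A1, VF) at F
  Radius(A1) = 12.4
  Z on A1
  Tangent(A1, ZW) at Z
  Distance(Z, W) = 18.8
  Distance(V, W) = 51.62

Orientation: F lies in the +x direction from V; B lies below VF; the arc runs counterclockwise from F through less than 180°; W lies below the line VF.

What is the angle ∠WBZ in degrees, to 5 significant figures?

56.592°

V is at the origin; VF is horizontal with |VF| = 46.3 and F on the +x side, so F = (46.300, 0.0000). A1 meets VF tangentially, so BF is at right angles to VF, so B = F + (0, -12.4) = (46.300, -12.400). Since BZ ⟂ ZW (tangency), |BW| = √(12.4² + 18.8²) = 22.521 regardless of where Z sits on A1. So W lies on both circle(V, 51.62) and circle(B, 22.521); the below-VF intersection is W = (39.075, -33.731). Z is the foot of the tangent from W: Z = (34.306, -15.546).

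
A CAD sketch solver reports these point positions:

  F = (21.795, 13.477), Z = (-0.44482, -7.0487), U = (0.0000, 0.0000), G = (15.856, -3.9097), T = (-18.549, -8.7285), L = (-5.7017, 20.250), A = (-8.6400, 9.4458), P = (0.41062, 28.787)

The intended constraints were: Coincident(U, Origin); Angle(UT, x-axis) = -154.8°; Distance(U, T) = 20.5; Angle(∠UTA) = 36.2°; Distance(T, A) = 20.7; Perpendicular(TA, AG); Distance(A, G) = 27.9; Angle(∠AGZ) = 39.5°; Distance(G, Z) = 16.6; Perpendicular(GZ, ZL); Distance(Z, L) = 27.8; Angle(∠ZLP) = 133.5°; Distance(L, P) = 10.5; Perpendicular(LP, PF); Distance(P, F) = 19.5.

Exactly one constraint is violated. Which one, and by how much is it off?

Distance(P, F) = 19.5 — off by 6.80.

U = (0.00, 0.00) ✓; UT at -154.8° ✓; |UT| = 20.50 ✓; ∠UTA = 36.20° ✓; |TA| = 20.70 ✓; ∠(TA, AG) = 90.00° ✓; |AG| = 27.90 ✓; ∠AGZ = 39.50° ✓; |GZ| = 16.60 ✓; ∠(GZ, ZL) = 90.00° ✓; |ZL| = 27.80 ✓; ∠ZLP = 133.5° ✓; |LP| = 10.50 ✓; ∠(LP, PF) = 90.00° ✓; |PF| = 26.30 ✗.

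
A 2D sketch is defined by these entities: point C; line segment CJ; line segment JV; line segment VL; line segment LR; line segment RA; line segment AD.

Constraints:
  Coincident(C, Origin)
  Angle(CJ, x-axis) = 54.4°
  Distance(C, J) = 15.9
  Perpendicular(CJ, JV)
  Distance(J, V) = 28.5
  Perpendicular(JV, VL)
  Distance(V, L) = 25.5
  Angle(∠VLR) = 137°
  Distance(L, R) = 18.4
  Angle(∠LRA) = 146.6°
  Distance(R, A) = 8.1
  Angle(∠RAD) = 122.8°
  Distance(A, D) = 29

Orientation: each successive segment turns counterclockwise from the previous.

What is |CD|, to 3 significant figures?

13.8

C is at the origin; CJ runs at 54.4° with length 15.9, so J = (9.26, 12.9). CJ ⟂ JV, so JV runs at 144°; with |JV| = 28.5, V = (-13.9, 29.5). JV ⟂ VL, so VL runs at -126°; with |VL| = 25.5, L = (-28.8, 8.78). ∠VLR = 137.0° gives LR at -82.6° from the x-axis; with |LR| = 18.4, R = (-26.4, -9.46). ∠LRA = 146.6° gives RA at -49.2° from the x-axis; with |RA| = 8.1, A = (-21.1, -15.6). ∠RAD = 122.8° gives AD at 8.00° from the x-axis; with |AD| = 29.0, D = (7.62, -11.6). Then |CD| = |D − C| = 13.8.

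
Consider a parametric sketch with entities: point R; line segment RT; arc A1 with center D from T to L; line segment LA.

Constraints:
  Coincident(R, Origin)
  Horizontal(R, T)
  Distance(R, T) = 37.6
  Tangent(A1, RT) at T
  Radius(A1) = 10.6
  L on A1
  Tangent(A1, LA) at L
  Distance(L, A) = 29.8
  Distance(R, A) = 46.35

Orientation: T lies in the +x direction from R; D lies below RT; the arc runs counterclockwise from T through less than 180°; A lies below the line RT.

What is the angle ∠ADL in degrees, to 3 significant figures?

70.4°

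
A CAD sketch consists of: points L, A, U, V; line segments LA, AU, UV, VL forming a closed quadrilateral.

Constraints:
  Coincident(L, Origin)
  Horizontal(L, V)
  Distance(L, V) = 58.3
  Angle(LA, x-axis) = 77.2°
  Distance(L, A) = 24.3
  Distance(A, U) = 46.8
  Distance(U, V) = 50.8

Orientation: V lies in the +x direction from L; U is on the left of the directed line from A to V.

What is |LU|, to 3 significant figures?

66.4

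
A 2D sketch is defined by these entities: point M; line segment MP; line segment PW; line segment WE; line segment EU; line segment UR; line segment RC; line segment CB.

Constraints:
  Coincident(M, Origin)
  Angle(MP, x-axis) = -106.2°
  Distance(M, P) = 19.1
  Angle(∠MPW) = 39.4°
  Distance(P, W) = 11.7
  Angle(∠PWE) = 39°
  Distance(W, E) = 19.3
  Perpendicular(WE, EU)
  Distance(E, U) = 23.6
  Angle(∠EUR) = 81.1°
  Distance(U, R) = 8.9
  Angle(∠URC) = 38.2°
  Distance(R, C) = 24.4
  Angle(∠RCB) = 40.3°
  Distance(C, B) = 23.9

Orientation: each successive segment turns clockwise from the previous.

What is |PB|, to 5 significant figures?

29.110

M is at the origin; MP runs at -106.2° with length 19.1, so P = (-5.3287, -18.342). ∠MPW = 39.4° gives PW at 113.20° from the x-axis; with |PW| = 11.7, W = (-9.9379, -7.5877). ∠PWE = 39.0° gives WE at -27.800° from the x-axis; with |WE| = 19.3, E = (7.1346, -16.589). The perpendicularity gives EU at right angles to WE, so EU runs at -117.80°; with |EU| = 23.6, U = (-3.8722, -37.465). ∠EUR = 81.1° gives UR at 143.30° from the x-axis; with |UR| = 8.9, R = (-11.008, -32.146). ∠URC = 38.2° gives RC at 1.5000° from the x-axis; with |RC| = 24.4, C = (13.384, -31.508). ∠RCB = 40.3° gives CB at -138.20° from the x-axis; with |CB| = 23.9, B = (-4.4332, -47.438). Then |PB| = |B − P| = 29.110.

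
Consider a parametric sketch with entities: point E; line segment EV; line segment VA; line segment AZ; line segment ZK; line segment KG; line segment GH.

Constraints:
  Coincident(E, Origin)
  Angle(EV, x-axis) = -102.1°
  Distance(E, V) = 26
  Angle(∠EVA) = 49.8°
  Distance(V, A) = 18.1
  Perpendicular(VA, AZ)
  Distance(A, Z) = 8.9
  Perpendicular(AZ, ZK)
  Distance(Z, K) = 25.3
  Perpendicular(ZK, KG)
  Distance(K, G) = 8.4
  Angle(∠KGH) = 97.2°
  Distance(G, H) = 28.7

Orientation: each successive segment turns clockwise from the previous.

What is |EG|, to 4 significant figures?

30.82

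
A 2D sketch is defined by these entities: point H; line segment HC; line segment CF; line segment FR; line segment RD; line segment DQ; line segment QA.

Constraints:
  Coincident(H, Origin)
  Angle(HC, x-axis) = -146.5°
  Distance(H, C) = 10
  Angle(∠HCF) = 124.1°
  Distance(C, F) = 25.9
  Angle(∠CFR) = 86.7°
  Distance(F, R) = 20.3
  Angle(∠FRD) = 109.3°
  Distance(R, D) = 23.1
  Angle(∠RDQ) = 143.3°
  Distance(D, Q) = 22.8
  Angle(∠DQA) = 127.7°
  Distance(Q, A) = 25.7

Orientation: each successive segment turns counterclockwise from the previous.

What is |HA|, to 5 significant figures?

25.157

H is at the origin; HC runs at -146.5° with length 10.0, so C = (-8.3389, -5.5194). ∠HCF = 124.1° gives CF at -90.600° from the x-axis; with |CF| = 25.9, F = (-8.6101, -31.418). ∠CFR = 86.7° gives FR at 2.7000° from the x-axis; with |FR| = 20.3, R = (11.667, -30.462). ∠FRD = 109.3° gives RD at 73.400° from the x-axis; with |RD| = 23.1, D = (18.267, -8.3244). ∠RDQ = 143.3° gives DQ at 110.10° from the x-axis; with |DQ| = 22.8, Q = (10.431, 13.087). ∠DQA = 127.7° gives QA at 162.40° from the x-axis; with |QA| = 25.7, A = (-14.066, 20.858). Then |HA| = |A − H| = 25.157.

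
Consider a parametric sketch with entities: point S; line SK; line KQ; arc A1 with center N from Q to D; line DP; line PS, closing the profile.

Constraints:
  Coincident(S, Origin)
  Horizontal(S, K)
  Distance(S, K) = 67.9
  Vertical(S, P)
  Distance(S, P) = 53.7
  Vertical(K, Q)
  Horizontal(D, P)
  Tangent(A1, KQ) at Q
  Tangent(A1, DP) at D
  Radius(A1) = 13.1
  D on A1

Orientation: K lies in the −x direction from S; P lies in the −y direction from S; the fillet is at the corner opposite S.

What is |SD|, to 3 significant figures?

76.7

S is at the origin; SK is horizontal with |SK| = 67.9 and K on the −x side, so K = (-67.9, 0.00). S and P share the same x with |SP| = 53.7 and P on the −y side, so P = (0.00, -53.7). The virtual corner opposite S is at (-67.9, -53.7). The tangent condition forces NQ to be normal to KQ and since A1 is tangent to DP there, ND ⟂ DP, with radius 13.1, so the center N sits 13.1 in from both sides at N = (-54.8, -40.6). That places the tangent points at Q = (-67.9, -40.6) on KQ and D = (-54.8, -53.7) on DP. Then |SD| = |D − S| = 76.7.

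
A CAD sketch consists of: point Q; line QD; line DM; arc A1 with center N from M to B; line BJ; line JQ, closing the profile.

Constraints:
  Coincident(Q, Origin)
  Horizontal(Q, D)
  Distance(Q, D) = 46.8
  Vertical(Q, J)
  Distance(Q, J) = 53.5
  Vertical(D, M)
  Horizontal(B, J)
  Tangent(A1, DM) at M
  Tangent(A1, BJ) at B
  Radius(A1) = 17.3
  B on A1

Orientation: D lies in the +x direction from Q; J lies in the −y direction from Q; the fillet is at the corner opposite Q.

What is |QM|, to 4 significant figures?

59.17

Q is at the origin; QD is horizontal with |QD| = 46.8 and D on the +x side, so D = (46.80, 0.000). QJ is vertical with |QJ| = 53.5 and J on the −y side, so J = (0.000, -53.50). The virtual corner opposite Q is at (46.80, -53.50). The tangent condition forces NM to be normal to DM and since A1 is tangent to BJ there, NB ⟂ BJ, with radius 17.3, so the center N sits 17.3 in from both sides at N = (29.50, -36.20). That places the tangent points at M = (46.80, -36.20) on DM and B = (29.50, -53.50) on BJ. Then |QM| = |M − Q| = 59.17.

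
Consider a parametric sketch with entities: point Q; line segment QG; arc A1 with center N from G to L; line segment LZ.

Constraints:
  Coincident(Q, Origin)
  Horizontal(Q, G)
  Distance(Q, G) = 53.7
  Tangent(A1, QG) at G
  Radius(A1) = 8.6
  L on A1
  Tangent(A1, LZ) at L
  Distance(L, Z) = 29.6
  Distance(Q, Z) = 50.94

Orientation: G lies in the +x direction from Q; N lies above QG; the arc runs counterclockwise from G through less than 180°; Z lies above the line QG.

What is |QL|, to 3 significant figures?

61.3

Checks: |NL| = 8.600 ✓; ∠(NL, LZ) = 90.00° ✓; |LZ| = 29.60 ✓; |QZ| = 50.94 ✓.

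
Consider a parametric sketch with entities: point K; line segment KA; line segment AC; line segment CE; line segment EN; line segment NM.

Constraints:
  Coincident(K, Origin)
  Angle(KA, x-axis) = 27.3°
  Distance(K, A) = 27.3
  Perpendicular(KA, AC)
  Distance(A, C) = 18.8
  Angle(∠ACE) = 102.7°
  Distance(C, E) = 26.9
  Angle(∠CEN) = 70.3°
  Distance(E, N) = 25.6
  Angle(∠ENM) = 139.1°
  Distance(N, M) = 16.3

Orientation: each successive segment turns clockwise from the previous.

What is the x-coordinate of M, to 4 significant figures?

9.129

K is at the origin; KA runs at 27.3° with length 27.3, so A = (24.26, 12.52). KA is perpendicular to AC, so AC runs at -62.70°; with |AC| = 18.8, C = (32.88, -4.185). ∠ACE = 102.7° gives CE at -140.0° from the x-axis; with |CE| = 26.9, E = (12.28, -21.48). ∠CEN = 70.3° gives EN at 110.3° from the x-axis; with |EN| = 25.6, N = (3.394, 2.534). ∠ENM = 139.1° gives NM at 69.40° from the x-axis; with |NM| = 16.3, M = (9.129, 17.79). So M.x = 9.129.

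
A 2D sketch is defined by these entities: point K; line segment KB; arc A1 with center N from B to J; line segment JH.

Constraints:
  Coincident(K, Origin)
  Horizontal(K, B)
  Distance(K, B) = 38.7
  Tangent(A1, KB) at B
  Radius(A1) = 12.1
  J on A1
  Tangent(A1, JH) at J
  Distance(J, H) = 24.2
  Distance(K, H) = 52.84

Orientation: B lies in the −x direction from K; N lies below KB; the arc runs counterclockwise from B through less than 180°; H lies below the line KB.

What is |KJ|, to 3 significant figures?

52.3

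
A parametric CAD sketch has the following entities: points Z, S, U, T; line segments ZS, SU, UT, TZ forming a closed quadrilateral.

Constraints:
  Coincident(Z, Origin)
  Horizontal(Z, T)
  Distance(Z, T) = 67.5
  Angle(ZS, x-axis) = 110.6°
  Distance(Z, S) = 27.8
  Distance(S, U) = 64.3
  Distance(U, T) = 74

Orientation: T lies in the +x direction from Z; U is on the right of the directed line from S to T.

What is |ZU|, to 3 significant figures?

37.1

Checks: |SU| = 64.30 ✓; |UT| = 74.00 ✓.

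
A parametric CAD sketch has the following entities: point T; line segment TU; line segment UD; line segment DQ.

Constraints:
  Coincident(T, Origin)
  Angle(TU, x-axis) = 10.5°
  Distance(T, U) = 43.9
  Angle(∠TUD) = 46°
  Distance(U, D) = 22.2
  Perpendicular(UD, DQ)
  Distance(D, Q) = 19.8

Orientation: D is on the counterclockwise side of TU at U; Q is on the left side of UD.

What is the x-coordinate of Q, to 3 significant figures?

13.6

T is at the origin; TU runs at 10.5° with length 43.9, so U = 43.9·(cos 10.5°, sin 10.5°) = (43.2, 8.00). ∠TUD = 46.0°, so UD runs at 10.5° + (180° − 46.0°) = 144° from the x-axis; with |UD| = 22.2, D = U + 22.2·(cos 144°, sin 144°) = (25.1, 20.9). UD is perpendicular to DQ; with |DQ| = 19.8 on the left of UD, Q = D + 19.8·(-0.581, -0.814) = (13.6, 4.77). So Q.x = 13.6.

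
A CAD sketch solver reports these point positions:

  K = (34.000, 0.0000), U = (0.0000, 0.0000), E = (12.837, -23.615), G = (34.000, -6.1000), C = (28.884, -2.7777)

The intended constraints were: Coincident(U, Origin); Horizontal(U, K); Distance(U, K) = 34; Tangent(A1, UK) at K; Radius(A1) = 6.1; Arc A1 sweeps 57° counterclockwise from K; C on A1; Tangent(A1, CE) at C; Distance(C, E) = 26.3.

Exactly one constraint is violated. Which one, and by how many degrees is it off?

Tangent(A1, CE) at C — off by 4.60°.

U = (0.00, 0.00) ✓; U.y = 0.00, K.y = 0.00 ✓; |UK| = 34.00 ✓; ∠(GK, KU) = 90.00° ✓; |GK| = 6.100 ✓; bearing(G→C) − bearing(G→K) = 57.00° ✓; |GC| = 6.100 ✓; ∠(GC, CE) = 94.60° ✗; |CE| = 26.30 ✓.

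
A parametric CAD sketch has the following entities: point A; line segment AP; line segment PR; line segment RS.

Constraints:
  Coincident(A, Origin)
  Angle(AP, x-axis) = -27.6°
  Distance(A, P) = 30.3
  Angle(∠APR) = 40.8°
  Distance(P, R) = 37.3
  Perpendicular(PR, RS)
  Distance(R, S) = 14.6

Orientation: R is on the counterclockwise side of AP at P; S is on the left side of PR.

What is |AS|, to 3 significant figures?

15.3

A is at the origin; AP runs at -27.6° with length 30.3, so P = 30.3·(cos -27.6°, sin -27.6°) = (26.9, -14.0). ∠APR = 40.8°, so PR runs at -27.6° + (180° − 40.8°) = 112° from the x-axis; with |PR| = 37.3, R = P + 37.3·(cos 112°, sin 112°) = (13.1, 20.6). PR is perpendicular to RS; with |RS| = 14.6 on the left of PR, S = R + 14.6·(-0.930, -0.368) = (-0.454, 15.3). Then |AS| = |S − A| = 15.3.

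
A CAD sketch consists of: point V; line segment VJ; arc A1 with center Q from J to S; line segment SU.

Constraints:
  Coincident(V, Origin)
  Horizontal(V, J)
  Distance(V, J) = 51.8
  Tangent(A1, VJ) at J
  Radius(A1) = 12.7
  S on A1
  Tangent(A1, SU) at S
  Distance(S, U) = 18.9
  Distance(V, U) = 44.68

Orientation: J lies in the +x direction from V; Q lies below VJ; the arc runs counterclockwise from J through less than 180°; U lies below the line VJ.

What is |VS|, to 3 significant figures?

40.6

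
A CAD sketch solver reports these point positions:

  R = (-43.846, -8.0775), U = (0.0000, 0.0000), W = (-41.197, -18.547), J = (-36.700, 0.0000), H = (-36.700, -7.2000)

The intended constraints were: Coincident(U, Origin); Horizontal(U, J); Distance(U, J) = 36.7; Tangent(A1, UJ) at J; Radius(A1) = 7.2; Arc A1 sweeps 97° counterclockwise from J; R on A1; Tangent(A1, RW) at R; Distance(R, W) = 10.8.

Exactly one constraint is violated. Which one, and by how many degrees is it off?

Tangent(A1, RW) at R — off by 7.20°.

U = (0.00, 0.00) ✓; U.y = 0.00, J.y = 0.00 ✓; |UJ| = 36.70 ✓; ∠(HJ, JU) = 90.00° ✓; |HJ| = 7.200 ✓; bearing(H→R) − bearing(H→J) = 97.00° ✓; |HR| = 7.200 ✓; ∠(HR, RW) = 82.80° ✗; |RW| = 10.80 ✓.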